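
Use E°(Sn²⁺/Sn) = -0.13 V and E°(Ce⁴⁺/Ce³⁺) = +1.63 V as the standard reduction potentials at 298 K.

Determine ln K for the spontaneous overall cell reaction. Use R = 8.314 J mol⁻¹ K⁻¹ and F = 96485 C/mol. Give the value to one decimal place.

Cathode: Ce⁴⁺/Ce³⁺; anode: Sn²⁺/Sn. E°cell = (+1.63) − (-0.13) = +1.76 V, with n = 2.
ΔG° = −nFE° = −RT ln K, so ln K = nFE°/(RT) = (2)(96485)(+1.76) / ((8.314)(298)) = 137.081.

137.1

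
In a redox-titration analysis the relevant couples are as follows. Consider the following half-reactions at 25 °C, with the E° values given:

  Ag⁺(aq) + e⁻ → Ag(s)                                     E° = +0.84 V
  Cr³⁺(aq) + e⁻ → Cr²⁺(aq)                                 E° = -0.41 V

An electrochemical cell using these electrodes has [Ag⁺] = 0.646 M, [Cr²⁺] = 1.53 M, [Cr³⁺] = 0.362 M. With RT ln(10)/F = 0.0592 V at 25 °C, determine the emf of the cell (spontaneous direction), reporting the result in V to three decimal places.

+1.276 V

Ag⁺/Ag is the cathode (higher E°), Cr³⁺/Cr²⁺ the anode: E°cell = +0.84 − (-0.41) = +1.25 V, n = 1.
Overall: Ag⁺(aq) + Cr²⁺(aq) → Ag(s) + Cr³⁺(aq)
Q = [Cr³⁺] / ([Ag⁺]·[Cr²⁺]); log Q = -0.436.
E = E° − (0.0592/n) log Q = +1.25 − (0.0592/1)(-0.436) = +1.276 V.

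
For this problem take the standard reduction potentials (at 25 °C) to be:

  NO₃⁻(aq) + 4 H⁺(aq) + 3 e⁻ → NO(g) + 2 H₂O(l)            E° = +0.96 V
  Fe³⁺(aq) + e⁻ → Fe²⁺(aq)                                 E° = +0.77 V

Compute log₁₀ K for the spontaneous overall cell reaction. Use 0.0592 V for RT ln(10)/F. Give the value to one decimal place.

Cathode: NO₃⁻/NO; anode: Fe³⁺/Fe²⁺. E°cell = +0.19 V, n = 3.
log K = nE°cell / 0.0592 = (3)(+0.19) / 0.0592 = 9.6.

9.6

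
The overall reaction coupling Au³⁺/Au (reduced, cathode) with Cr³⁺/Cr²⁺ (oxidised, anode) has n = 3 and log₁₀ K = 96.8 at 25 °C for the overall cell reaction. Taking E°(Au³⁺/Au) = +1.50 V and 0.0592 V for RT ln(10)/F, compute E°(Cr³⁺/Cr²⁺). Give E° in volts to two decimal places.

E°cell = (0.0592/n)·log K = (0.0592/3)(96.8) = +1.910 V.
Since Au³⁺/Au is the cathode and Cr³⁺/Cr²⁺ the anode, E°cell = E°(Au³⁺/Au) − E°(Cr³⁺/Cr²⁺).
So E°(Cr³⁺/Cr²⁺) = E°(Au³⁺/Au) − E°cell = (+1.50) − (+1.910) = -0.41 V.

-0.41 V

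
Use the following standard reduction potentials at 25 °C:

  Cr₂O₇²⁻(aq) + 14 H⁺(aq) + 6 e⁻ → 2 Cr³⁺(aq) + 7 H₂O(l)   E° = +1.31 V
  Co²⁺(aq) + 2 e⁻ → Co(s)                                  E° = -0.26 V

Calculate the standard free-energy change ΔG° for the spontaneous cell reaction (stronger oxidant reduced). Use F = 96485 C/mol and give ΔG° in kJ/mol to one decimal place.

-908.9 kJ/mol

Cr₂O₇²⁻/Cr³⁺ (E° = +1.31 V) is the cathode; Co²⁺/Co (E° = -0.26 V) is the anode, so E°cell = +1.57 V.
Balancing electrons gives n = 6 (lcm of 6 and 2).
ΔG° = −nFE° = −(6)(96485)(+1.57) = -908,889 J = -908.9 kJ/mol.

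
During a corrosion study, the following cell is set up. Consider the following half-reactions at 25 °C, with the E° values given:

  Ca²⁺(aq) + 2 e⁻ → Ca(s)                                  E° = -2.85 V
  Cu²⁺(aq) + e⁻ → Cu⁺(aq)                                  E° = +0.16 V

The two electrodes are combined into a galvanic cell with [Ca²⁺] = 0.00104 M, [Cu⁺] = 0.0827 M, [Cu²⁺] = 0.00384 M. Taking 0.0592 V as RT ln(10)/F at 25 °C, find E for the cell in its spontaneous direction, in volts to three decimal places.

+3.019 V

Cu²⁺/Cu⁺ is the cathode (higher E°), Ca²⁺/Ca the anode: E°cell = +0.16 − (-2.85) = +3.01 V, n = 2.
Overall: 2 Cu²⁺(aq) + Ca(s) → 2 Cu⁺(aq) + Ca²⁺(aq)
Q = [Cu⁺]^2·[Ca²⁺] / ([Cu²⁺]^2); log Q = -0.317.
E = E° − (0.0592/n) log Q = +3.01 − (0.0592/2)(-0.317) = +3.019 V.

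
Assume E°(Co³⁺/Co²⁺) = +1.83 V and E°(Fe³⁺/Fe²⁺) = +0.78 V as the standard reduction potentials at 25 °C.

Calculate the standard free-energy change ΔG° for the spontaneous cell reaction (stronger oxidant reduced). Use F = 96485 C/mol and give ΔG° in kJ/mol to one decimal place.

Co³⁺/Co²⁺ (E° = +1.83 V) is the cathode; Fe³⁺/Fe²⁺ (E° = +0.78 V) is the anode, so E°cell = +1.05 V.
Balancing electrons gives n = 1 (lcm of 1 and 1).
ΔG° = −nFE° = −(1)(96485)(+1.05) = -101,309 J = -101.3 kJ/mol.

-101.3 kJ/mol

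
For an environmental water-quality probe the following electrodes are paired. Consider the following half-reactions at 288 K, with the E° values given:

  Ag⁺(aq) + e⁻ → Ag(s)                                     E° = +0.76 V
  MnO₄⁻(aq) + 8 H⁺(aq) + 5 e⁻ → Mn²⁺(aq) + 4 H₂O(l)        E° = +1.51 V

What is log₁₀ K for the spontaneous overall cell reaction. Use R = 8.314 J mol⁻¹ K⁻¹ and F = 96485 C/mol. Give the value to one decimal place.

65.6

Cathode: MnO₄⁻/Mn²⁺; anode: Ag⁺/Ag. E°cell = (+1.51) − (+0.76) = +0.75 V, with n = 5.
ΔG° = −nFE° = −RT ln K, so ln K = nFE°/(RT) = (5)(96485)(+0.75) / ((8.314)(288)) = 151.108.
log₁₀ K = 151.108 / ln 10 = 65.6.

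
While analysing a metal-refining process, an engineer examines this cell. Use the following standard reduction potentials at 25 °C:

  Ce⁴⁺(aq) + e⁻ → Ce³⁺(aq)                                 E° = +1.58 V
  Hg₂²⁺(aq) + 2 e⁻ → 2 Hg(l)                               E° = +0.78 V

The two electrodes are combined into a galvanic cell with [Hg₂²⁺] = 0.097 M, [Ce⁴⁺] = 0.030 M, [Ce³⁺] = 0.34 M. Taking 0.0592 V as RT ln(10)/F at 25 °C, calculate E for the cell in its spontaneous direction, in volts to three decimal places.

Ce⁴⁺/Ce³⁺ is the cathode (higher E°), Hg₂²⁺/Hg the anode: E°cell = +1.58 − (+0.78) = +0.80 V, n = 2.
Overall: 2 Ce⁴⁺(aq) + 2 Hg(l) → 2 Ce³⁺(aq) + Hg₂²⁺(aq)
Q = [Ce³⁺]^2·[Hg₂²⁺] / ([Ce⁴⁺]^2); log Q = 1.095.
E = E° − (0.0592/n) log Q = +0.80 − (0.0592/2)(1.095) = +0.768 V.

+0.768 V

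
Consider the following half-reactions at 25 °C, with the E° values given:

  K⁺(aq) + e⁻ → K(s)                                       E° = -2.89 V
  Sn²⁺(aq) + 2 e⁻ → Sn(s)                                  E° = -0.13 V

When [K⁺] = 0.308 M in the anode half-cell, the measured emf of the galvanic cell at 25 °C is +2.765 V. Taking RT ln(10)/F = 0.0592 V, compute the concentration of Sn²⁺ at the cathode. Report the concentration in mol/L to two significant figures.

0.14 M

Sn²⁺/Sn is the cathode, K⁺/K the anode: E°cell = +2.76 V, n = 2.
Overall reaction: Sn²⁺(aq) + 2 K(s) → Sn(s) + 2 K⁺(aq); Q = [K⁺]^2/[Sn²⁺]^1.
From E = E° − (0.0592/n) log Q: log Q = (E° − E)·n/0.0592 = (+2.76 − (+2.765))·2/0.0592 = -0.1689.
So 1·log[Sn²⁺] = 2·log(0.308) − log Q = -1.0229 − (-0.1689) = -0.8540; [Sn²⁺] = 10^(-0.8540) ≈ 0.14 M.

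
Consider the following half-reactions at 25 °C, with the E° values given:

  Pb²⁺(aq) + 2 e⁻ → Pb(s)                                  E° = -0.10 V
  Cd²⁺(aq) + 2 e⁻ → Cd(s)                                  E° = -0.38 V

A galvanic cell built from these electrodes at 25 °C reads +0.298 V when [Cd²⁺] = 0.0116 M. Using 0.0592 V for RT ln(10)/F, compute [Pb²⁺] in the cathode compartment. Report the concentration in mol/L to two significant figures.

0.047 M

Pb²⁺/Pb is the cathode, Cd²⁺/Cd the anode: E°cell = +0.28 V, n = 2.
Overall reaction: Pb²⁺(aq) + Cd(s) → Pb(s) + Cd²⁺(aq); Q = [Cd²⁺]^1/[Pb²⁺]^1.
From E = E° − (0.0592/n) log Q: log Q = (E° − E)·n/0.0592 = (+0.28 − (+0.298))·2/0.0592 = -0.6081.
So 1·log[Pb²⁺] = 1·log(0.0116) − log Q = -1.9355 − (-0.6081) = -1.3274; [Pb²⁺] = 10^(-1.3274) ≈ 0.047 M.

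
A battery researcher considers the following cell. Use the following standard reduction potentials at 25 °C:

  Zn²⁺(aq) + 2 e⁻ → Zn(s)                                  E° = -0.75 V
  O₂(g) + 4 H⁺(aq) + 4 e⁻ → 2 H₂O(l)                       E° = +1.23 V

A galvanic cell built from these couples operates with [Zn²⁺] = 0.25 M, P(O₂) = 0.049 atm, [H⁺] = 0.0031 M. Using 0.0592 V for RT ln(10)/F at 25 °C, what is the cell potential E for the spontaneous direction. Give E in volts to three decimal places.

+1.830 V

O₂/H₂O is the cathode (higher E°), Zn²⁺/Zn the anode: E°cell = +1.23 − (-0.75) = +1.98 V, n = 4.
Overall: O₂(g) + 4 H⁺(aq) + 2 Zn(s) → 2 H₂O(l) + 2 Zn²⁺(aq)
Q = [Zn²⁺]^2 / (P(O₂)·[H⁺]^4); log Q = 10.140.
E = E° − (0.0592/n) log Q = +1.98 − (0.0592/4)(10.140) = +1.830 V.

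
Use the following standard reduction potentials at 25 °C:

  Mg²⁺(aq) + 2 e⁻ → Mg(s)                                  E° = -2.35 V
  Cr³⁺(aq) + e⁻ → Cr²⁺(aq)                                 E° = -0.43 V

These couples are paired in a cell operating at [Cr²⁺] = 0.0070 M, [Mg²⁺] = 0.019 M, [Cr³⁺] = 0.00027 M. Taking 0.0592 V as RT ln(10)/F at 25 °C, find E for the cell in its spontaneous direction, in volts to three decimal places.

Cr³⁺/Cr²⁺ is the cathode (higher E°), Mg²⁺/Mg the anode: E°cell = -0.43 − (-2.35) = +1.92 V, n = 2.
Overall: 2 Cr³⁺(aq) + Mg(s) → 2 Cr²⁺(aq) + Mg²⁺(aq)
Q = [Cr²⁺]^2·[Mg²⁺] / ([Cr³⁺]^2); log Q = 1.106.
E = E° − (0.0592/n) log Q = +1.92 − (0.0592/2)(1.106) = +1.887 V.

+1.887 V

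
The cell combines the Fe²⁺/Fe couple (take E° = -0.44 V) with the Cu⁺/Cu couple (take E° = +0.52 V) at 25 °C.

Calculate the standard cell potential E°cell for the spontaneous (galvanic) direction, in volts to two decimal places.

The Cu⁺/Cu couple has the higher reduction potential, so it is the cathode; Fe²⁺/Fe is oxidised at the anode.
E°cell = E°(cathode) − E°(anode) = (+0.52) − (-0.44) = +0.96 V.
Since E°cell > 0, the reaction is spontaneous under standard conditions.

+0.96 V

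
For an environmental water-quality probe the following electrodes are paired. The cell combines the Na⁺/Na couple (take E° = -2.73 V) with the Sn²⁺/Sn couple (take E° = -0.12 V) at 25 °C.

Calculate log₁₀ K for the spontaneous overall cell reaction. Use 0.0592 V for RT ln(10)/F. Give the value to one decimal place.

Cathode: Sn²⁺/Sn; anode: Na⁺/Na. E°cell = +2.61 V, n = 2.
log K = nE°cell / 0.0592 = (2)(+2.61) / 0.0592 = 88.2.

88.2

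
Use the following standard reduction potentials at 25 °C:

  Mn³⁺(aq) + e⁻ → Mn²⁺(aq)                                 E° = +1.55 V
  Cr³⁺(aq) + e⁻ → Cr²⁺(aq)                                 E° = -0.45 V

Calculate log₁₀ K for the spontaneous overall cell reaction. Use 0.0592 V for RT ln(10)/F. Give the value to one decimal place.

Cathode: Mn³⁺/Mn²⁺; anode: Cr³⁺/Cr²⁺. E°cell = +2.00 V, n = 1.
log K = nE°cell / 0.0592 = (1)(+2.00) / 0.0592 = 33.8.

33.8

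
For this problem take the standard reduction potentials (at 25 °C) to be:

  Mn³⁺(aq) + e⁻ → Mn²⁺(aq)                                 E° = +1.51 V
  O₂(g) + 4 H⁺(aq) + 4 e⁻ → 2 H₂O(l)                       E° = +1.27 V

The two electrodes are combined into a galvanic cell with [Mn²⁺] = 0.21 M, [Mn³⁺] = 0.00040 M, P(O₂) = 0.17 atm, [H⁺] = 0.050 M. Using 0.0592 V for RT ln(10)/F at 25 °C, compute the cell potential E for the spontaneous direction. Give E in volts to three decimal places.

Mn³⁺/Mn²⁺ is the cathode (higher E°), O₂/H₂O the anode: E°cell = +1.51 − (+1.27) = +0.24 V, n = 4.
Overall: 4 Mn³⁺(aq) + 2 H₂O(l) → 4 Mn²⁺(aq) + O₂(g) + 4 H⁺(aq)
Q = [Mn²⁺]^4·P(O₂)·[H⁺]^4 / ([Mn³⁺]^4); log Q = 4.907.
E = E° − (0.0592/n) log Q = +0.24 − (0.0592/4)(4.907) = +0.167 V.

+0.167 V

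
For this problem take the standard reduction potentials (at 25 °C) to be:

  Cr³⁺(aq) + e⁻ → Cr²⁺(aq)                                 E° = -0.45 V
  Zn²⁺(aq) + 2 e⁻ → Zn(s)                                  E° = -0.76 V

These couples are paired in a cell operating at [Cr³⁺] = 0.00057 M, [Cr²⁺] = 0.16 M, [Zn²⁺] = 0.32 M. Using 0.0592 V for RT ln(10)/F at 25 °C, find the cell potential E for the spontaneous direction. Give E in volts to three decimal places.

Cr³⁺/Cr²⁺ is the cathode (higher E°), Zn²⁺/Zn the anode: E°cell = -0.45 − (-0.76) = +0.31 V, n = 2.
Overall: 2 Cr³⁺(aq) + Zn(s) → 2 Cr²⁺(aq) + Zn²⁺(aq)
Q = [Cr²⁺]^2·[Zn²⁺] / ([Cr³⁺]^2); log Q = 4.402.
E = E° − (0.0592/n) log Q = +0.31 − (0.0592/2)(4.402) = +0.180 V.

+0.180 V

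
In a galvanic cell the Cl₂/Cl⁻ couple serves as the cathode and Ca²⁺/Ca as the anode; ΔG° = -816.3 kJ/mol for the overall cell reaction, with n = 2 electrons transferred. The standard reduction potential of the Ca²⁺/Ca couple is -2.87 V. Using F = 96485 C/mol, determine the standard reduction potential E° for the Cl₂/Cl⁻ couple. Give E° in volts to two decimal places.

E°cell = −ΔG°/(nF) = −(-816.3×10³)/((2)(96485)) = +4.230 V.
Since Cl₂/Cl⁻ is the cathode and Ca²⁺/Ca the anode, E°cell = E°(Cl₂/Cl⁻) − E°(Ca²⁺/Ca).
So E°(Cl₂/Cl⁻) = E°cell + E°(Ca²⁺/Ca) = +4.230 + (-2.87) = +1.36 V.

+1.36 V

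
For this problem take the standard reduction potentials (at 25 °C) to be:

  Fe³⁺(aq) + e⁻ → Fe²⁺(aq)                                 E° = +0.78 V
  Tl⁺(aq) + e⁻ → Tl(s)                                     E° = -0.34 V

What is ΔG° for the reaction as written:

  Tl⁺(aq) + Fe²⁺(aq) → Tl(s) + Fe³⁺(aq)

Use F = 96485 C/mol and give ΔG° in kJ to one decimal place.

+108.1 kJ

As written, Tl⁺/Tl is reduced (cathode) and Fe³⁺/Fe²⁺ is oxidised (anode), so E°cell = (-0.34) − (+0.78) = -1.12 V.
Balancing electrons gives n = 1.
ΔG° = −nFE° = −(1)(96485)(-1.12) = 108,063 J = +108.1 kJ.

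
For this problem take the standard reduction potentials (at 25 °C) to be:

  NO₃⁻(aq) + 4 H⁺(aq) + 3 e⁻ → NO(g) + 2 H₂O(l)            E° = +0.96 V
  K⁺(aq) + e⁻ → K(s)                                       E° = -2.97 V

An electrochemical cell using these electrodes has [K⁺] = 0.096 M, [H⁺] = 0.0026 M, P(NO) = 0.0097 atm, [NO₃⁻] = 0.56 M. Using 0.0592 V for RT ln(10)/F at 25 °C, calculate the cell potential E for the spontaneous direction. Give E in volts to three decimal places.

NO₃⁻/NO is the cathode (higher E°), K⁺/K the anode: E°cell = +0.96 − (-2.97) = +3.93 V, n = 3.
Overall: NO₃⁻(aq) + 4 H⁺(aq) + 3 K(s) → NO(g) + 2 H₂O(l) + 3 K⁺(aq)
Q = P(NO)·[K⁺]^3 / ([NO₃⁻]·[H⁺]^4); log Q = 5.526.
E = E° − (0.0592/n) log Q = +3.93 − (0.0592/3)(5.526) = +3.821 V.

+3.821 V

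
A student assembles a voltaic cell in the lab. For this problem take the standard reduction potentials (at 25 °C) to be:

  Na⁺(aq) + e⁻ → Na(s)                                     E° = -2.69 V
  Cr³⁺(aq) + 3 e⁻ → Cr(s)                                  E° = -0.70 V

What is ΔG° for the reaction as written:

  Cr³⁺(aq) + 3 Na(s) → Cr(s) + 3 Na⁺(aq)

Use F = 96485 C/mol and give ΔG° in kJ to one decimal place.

As written, Cr³⁺/Cr is reduced (cathode) and Na⁺/Na is oxidised (anode), so E°cell = (-0.70) − (-2.69) = +1.99 V.
Balancing electrons gives n = 3.
ΔG° = −nFE° = −(3)(96485)(+1.99) = -576,015 J = -576.0 kJ.

-576.0 kJ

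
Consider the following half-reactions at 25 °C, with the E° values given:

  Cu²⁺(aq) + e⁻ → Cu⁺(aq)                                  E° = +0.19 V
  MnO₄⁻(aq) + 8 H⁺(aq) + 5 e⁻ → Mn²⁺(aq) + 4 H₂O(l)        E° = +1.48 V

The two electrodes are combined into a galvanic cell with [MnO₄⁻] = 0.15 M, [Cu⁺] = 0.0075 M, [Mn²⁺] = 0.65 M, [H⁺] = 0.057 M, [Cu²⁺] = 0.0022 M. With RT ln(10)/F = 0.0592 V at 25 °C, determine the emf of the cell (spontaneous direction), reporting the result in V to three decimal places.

+1.196 V

MnO₄⁻/Mn²⁺ is the cathode (higher E°), Cu²⁺/Cu⁺ the anode: E°cell = +1.48 − (+0.19) = +1.29 V, n = 5.
Overall: MnO₄⁻(aq) + 8 H⁺(aq) + 5 Cu⁺(aq) → Mn²⁺(aq) + 4 H₂O(l) + 5 Cu²⁺(aq)
Q = [Mn²⁺]·[Cu²⁺]^5 / ([MnO₄⁻]·[H⁺]^8·[Cu⁺]^5); log Q = 7.927.
E = E° − (0.0592/n) log Q = +1.29 − (0.0592/5)(7.927) = +1.196 V.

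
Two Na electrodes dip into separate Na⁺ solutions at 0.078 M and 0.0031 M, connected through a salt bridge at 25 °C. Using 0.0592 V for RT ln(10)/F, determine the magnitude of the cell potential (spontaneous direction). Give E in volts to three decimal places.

+0.083 V

For a concentration cell E°cell = 0. The 0.078 M side is the cathode (reduction is favoured where [Na⁺] is higher).
With n = 1, E = −(0.0592/1) log([Na⁺]ₐₙ/[Na⁺]꜀ₐₜ) = −(0.0592/1) log(0.0031/0.078) = −(0.0592/1)(-1.401) = +0.083 V.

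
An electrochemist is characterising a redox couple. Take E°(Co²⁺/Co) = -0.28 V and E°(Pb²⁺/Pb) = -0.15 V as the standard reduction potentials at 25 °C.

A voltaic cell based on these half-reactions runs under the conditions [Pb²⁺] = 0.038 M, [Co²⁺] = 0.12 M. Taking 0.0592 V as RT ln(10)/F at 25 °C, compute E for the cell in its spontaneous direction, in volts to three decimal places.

Pb²⁺/Pb is the cathode (higher E°), Co²⁺/Co the anode: E°cell = -0.15 − (-0.28) = +0.13 V, n = 2.
Overall: Pb²⁺(aq) + Co(s) → Pb(s) + Co²⁺(aq)
Q = [Co²⁺] / ([Pb²⁺]); log Q = 0.499.
E = E° − (0.0592/n) log Q = +0.13 − (0.0592/2)(0.499) = +0.115 V.

+0.115 V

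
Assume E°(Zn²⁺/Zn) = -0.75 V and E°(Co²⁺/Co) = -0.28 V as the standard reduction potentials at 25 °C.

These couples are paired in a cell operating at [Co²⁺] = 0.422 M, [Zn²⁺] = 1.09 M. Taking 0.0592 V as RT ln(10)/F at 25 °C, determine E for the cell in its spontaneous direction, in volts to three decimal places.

+0.458 V

Co²⁺/Co is the cathode (higher E°), Zn²⁺/Zn the anode: E°cell = -0.28 − (-0.75) = +0.47 V, n = 2.
Overall: Co²⁺(aq) + Zn(s) → Co(s) + Zn²⁺(aq)
Q = [Zn²⁺] / ([Co²⁺]); log Q = 0.412.
E = E° − (0.0592/n) log Q = +0.47 − (0.0592/2)(0.412) = +0.458 V.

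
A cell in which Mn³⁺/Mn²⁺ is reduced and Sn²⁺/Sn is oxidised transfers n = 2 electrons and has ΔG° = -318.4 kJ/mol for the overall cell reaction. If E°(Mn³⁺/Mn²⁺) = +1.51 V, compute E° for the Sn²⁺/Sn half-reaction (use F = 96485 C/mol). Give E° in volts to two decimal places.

-0.14 V

E°cell = −ΔG°/(nF) = −(-318.4×10³)/((2)(96485)) = +1.650 V.
Since Mn³⁺/Mn²⁺ is the cathode and Sn²⁺/Sn the anode, E°cell = E°(Mn³⁺/Mn²⁺) − E°(Sn²⁺/Sn).
So E°(Sn²⁺/Sn) = E°(Mn³⁺/Mn²⁺) − E°cell = (+1.51) − (+1.650) = -0.14 V.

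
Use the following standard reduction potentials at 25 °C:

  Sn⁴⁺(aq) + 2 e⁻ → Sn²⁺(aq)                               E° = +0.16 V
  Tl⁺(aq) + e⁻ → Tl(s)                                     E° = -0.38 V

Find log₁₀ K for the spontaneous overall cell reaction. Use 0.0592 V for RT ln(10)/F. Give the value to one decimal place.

18.2

Cathode: Sn⁴⁺/Sn²⁺; anode: Tl⁺/Tl. E°cell = +0.54 V, n = 2.
log K = nE°cell / 0.0592 = (2)(+0.54) / 0.0592 = 18.2.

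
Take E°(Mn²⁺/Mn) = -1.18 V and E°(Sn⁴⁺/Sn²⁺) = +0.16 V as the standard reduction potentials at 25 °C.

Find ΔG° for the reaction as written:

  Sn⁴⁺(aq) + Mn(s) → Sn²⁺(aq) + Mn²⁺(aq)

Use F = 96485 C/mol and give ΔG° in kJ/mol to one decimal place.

As written, Sn⁴⁺/Sn²⁺ is reduced (cathode) and Mn²⁺/Mn is oxidised (anode), so E°cell = (+0.16) − (-1.18) = +1.34 V.
Balancing electrons gives n = 2.
ΔG° = −nFE° = −(2)(96485)(+1.34) = -258,580 J = -258.6 kJ/mol.

-258.6 kJ/mol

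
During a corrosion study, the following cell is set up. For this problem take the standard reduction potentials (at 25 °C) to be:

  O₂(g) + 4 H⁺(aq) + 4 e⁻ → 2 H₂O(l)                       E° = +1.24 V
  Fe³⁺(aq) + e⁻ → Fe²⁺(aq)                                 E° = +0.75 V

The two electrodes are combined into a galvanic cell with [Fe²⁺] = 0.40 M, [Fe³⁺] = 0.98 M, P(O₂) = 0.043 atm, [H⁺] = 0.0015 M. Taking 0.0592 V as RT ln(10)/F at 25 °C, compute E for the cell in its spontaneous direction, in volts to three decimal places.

O₂/H₂O is the cathode (higher E°), Fe³⁺/Fe²⁺ the anode: E°cell = +1.24 − (+0.75) = +0.49 V, n = 4.
Overall: O₂(g) + 4 H⁺(aq) + 4 Fe²⁺(aq) → 2 H₂O(l) + 4 Fe³⁺(aq)
Q = [Fe³⁺]^4 / (P(O₂)·[H⁺]^4·[Fe²⁺]^4); log Q = 14.219.
E = E° − (0.0592/n) log Q = +0.49 − (0.0592/4)(14.219) = +0.280 V.

+0.280 V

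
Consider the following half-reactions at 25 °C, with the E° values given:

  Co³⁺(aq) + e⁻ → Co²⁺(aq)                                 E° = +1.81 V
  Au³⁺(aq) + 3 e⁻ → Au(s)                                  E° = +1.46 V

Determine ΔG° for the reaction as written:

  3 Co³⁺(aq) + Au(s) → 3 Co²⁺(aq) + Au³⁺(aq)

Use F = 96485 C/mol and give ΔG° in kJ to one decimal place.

-101.3 kJ

As written, Co³⁺/Co²⁺ is reduced (cathode) and Au³⁺/Au is oxidised (anode), so E°cell = (+1.81) − (+1.46) = +0.35 V.
Balancing electrons gives n = 3.
ΔG° = −nFE° = −(3)(96485)(+0.35) = -101,309 J = -101.3 kJ.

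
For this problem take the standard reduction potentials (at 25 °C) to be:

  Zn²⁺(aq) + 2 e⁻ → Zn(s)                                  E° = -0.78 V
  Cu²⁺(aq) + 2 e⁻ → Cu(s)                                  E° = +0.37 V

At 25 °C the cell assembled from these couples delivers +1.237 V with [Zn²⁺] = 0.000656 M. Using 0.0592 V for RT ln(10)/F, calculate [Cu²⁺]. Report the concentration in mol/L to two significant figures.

0.57 M

Cu²⁺/Cu is the cathode, Zn²⁺/Zn the anode: E°cell = +1.15 V, n = 2.
Overall reaction: Cu²⁺(aq) + Zn(s) → Cu(s) + Zn²⁺(aq); Q = [Zn²⁺]^1/[Cu²⁺]^1.
From E = E° − (0.0592/n) log Q: log Q = (E° − E)·n/0.0592 = (+1.15 − (+1.237))·2/0.0592 = -2.9392.
So 1·log[Cu²⁺] = 1·log(0.000656) − log Q = -3.1831 − (-2.9392) = -0.2439; [Cu²⁺] = 10^(-0.2439) ≈ 0.57 M.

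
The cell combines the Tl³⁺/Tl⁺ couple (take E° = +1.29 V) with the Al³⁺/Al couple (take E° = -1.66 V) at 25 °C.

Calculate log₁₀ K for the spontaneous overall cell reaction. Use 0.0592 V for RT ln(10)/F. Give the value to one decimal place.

299.0

Cathode: Tl³⁺/Tl⁺; anode: Al³⁺/Al. E°cell = +2.95 V, n = 6.
log K = nE°cell / 0.0592 = (6)(+2.95) / 0.0592 = 299.0.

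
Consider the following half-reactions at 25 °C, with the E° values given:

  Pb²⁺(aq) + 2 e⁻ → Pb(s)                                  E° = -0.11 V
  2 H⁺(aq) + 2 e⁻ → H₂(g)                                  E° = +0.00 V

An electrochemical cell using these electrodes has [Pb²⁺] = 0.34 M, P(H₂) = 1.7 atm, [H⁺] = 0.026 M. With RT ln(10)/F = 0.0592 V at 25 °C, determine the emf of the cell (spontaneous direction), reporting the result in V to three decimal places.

+0.023 V

H⁺/H₂ is the cathode (higher E°), Pb²⁺/Pb the anode: E°cell = +0.00 − (-0.11) = +0.11 V, n = 2.
Overall: 2 H⁺(aq) + Pb(s) → H₂(g) + Pb²⁺(aq)
Q = P(H₂)·[Pb²⁺] / ([H⁺]^2); log Q = 2.932.
E = E° − (0.0592/n) log Q = +0.11 − (0.0592/2)(2.932) = +0.023 V.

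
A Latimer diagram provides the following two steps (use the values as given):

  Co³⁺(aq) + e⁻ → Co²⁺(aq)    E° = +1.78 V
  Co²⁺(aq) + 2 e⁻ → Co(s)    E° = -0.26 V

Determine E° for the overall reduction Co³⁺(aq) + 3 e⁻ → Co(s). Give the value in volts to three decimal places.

+0.420 V

Since ΔG° = −nFE° is additive over sequential reductions, n₃E°₃ = n₁E°₁ + n₂E°₂.
E°₃ = (1×+1.78 + 2×-0.26) / 3 = (+1.260) / 3 = +0.420 V.
Simply averaging or adding the two E° values would be wrong; the electron-weighted sum is required.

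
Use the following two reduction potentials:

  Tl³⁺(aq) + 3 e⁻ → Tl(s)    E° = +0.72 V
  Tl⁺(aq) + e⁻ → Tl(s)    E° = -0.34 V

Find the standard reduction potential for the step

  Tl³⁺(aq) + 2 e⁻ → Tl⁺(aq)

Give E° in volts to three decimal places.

Sequential free energies add, so n₃E°₃ = n₁E°₁ + n₂E°₂.
With n₃ = 3, and the known step contributing 1×(-0.34) V, the unknown satisfies 2·E° = 3×(+0.72) − 1×(-0.34) = +2.500.
E° = +2.500 / 2 = +1.250 V.

+1.250 V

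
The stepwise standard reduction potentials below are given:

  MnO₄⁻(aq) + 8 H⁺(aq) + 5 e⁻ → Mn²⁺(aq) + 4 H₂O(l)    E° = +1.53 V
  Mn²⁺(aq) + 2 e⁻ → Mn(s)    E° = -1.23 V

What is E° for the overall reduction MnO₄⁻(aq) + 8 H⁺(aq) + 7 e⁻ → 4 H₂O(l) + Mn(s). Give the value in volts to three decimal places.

Standard free energies of sequential steps add: ΔG°₃ = ΔG°₁ + ΔG°₂, so n₃E°₃ = n₁E°₁ + n₂E°₂.
E°₃ = (5×+1.53 + 2×-1.23) / 7 = (+5.190) / 7 = +0.741 V.

+0.741 V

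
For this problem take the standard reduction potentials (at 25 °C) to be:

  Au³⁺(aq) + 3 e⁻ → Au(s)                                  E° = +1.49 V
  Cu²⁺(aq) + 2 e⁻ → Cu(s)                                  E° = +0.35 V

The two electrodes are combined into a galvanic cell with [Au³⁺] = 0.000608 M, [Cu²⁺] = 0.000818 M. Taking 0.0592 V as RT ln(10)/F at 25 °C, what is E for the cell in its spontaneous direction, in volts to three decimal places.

+1.168 V

Au³⁺/Au is the cathode (higher E°), Cu²⁺/Cu the anode: E°cell = +1.49 − (+0.35) = +1.14 V, n = 6.
Overall: 2 Au³⁺(aq) + 3 Cu(s) → 2 Au(s) + 3 Cu²⁺(aq)
Q = [Cu²⁺]^3 / ([Au³⁺]^2); log Q = -2.830.
E = E° − (0.0592/n) log Q = +1.14 − (0.0592/6)(-2.830) = +1.168 V.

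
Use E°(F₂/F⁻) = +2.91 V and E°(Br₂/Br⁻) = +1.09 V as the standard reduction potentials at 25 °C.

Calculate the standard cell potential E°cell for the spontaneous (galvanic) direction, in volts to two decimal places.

+1.82 V

The F₂/F⁻ couple has the higher reduction potential, so it is the cathode; Br₂/Br⁻ is oxidised at the anode.
E°cell = E°(cathode) − E°(anode) = (+2.91) − (+1.09) = +1.82 V.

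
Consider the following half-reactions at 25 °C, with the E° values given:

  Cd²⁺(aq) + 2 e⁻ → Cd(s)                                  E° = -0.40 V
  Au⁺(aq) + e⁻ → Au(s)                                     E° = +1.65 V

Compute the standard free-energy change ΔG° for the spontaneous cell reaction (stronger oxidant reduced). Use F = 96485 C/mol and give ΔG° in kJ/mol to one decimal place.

-395.6 kJ/mol

Au⁺/Au (E° = +1.65 V) is the cathode; Cd²⁺/Cd (E° = -0.40 V) is the anode, so E°cell = +2.05 V.
Balancing electrons gives n = 2 (lcm of 1 and 2).
ΔG° = −nFE° = −(2)(96485)(+2.05) = -395,588 J = -395.6 kJ/mol.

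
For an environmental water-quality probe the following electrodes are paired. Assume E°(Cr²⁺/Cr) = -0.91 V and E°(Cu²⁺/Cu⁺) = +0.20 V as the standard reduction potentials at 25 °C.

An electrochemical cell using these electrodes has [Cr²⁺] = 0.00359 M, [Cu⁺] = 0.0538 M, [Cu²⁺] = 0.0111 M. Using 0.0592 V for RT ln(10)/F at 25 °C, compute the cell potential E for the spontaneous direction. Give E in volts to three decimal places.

+1.142 V

Cu²⁺/Cu⁺ is the cathode (higher E°), Cr²⁺/Cr the anode: E°cell = +0.20 − (-0.91) = +1.11 V, n = 2.
Overall: 2 Cu²⁺(aq) + Cr(s) → 2 Cu⁺(aq) + Cr²⁺(aq)
Q = [Cu⁺]^2·[Cr²⁺] / ([Cu²⁺]^2); log Q = -1.074.
E = E° − (0.0592/n) log Q = +1.11 − (0.0592/2)(-1.074) = +1.142 V.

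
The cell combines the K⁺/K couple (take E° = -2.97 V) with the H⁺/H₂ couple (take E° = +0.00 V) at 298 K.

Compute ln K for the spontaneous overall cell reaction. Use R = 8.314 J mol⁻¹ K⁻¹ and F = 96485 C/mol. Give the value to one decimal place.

231.3

Cathode: H⁺/H₂; anode: K⁺/K. E°cell = (+0.00) − (-2.97) = +2.97 V, with n = 2.
ΔG° = −nFE° = −RT ln K, so ln K = nFE°/(RT) = (2)(96485)(+2.97) / ((8.314)(298)) = 231.324.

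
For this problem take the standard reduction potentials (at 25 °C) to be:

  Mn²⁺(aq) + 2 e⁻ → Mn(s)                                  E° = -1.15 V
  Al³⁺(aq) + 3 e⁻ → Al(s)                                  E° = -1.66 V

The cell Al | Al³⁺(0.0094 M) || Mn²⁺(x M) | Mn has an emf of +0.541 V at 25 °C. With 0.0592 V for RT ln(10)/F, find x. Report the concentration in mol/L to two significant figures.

Mn²⁺/Mn is the cathode, Al³⁺/Al the anode: E°cell = +0.51 V, n = 6.
Overall reaction: 3 Mn²⁺(aq) + 2 Al(s) → 3 Mn(s) + 2 Al³⁺(aq); Q = [Al³⁺]^2/[Mn²⁺]^3.
From E = E° − (0.0592/n) log Q: log Q = (E° − E)·n/0.0592 = (+0.51 − (+0.541))·6/0.0592 = -3.1419.
So 3·log[Mn²⁺] = 2·log(0.0094) − log Q = -4.0537 − (-3.1419) = -0.9118; log[Mn²⁺] = -0.9118 / 3 = -0.3039; [Mn²⁺] = 10^(-0.3039) ≈ 0.50 M.

0.50 M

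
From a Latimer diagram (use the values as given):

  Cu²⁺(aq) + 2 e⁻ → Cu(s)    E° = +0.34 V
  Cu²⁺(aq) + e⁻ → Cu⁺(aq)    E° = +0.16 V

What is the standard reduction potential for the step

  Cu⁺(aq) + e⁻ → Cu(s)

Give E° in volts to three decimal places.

+0.520 V

Sequential free energies add, so n₃E°₃ = n₁E°₁ + n₂E°₂.
With n₃ = 2, and the known step contributing 1×(+0.16) V, the unknown satisfies 1·E° = 2×(+0.34) − 1×(+0.16) = +0.520.
E° = +0.520 / 1 = +0.520 V.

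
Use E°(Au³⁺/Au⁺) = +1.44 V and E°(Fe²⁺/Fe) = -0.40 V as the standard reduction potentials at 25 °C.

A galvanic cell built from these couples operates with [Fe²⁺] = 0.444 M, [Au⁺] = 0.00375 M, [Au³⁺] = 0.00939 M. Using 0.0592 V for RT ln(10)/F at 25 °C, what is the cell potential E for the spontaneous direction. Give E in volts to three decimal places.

Au³⁺/Au⁺ is the cathode (higher E°), Fe²⁺/Fe the anode: E°cell = +1.44 − (-0.40) = +1.84 V, n = 2.
Overall: Au³⁺(aq) + Fe(s) → Au⁺(aq) + Fe²⁺(aq)
Q = [Au⁺]·[Fe²⁺] / ([Au³⁺]); log Q = -0.751.
E = E° − (0.0592/n) log Q = +1.84 − (0.0592/2)(-0.751) = +1.862 V.

+1.862 V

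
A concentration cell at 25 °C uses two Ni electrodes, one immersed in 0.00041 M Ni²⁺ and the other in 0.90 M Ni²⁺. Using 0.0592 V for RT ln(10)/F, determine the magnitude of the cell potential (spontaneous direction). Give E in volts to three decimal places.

For a concentration cell E°cell = 0. The 0.90 M side is the cathode (reduction is favoured where [Ni²⁺] is higher).
With n = 2, E = −(0.0592/2) log([Ni²⁺]ₐₙ/[Ni²⁺]꜀ₐₜ) = −(0.0592/2) log(0.00041/0.9) = −(0.0592/2)(-3.341) = +0.099 V.

+0.099 V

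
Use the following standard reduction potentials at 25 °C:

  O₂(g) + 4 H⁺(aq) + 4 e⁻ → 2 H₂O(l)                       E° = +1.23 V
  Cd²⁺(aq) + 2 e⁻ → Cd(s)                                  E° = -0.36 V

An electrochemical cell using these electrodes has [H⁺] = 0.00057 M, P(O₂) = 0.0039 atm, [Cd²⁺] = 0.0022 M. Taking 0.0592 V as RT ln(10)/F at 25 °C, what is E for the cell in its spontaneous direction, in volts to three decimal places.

O₂/H₂O is the cathode (higher E°), Cd²⁺/Cd the anode: E°cell = +1.23 − (-0.36) = +1.59 V, n = 4.
Overall: O₂(g) + 4 H⁺(aq) + 2 Cd(s) → 2 H₂O(l) + 2 Cd²⁺(aq)
Q = [Cd²⁺]^2 / (P(O₂)·[H⁺]^4); log Q = 10.070.
E = E° − (0.0592/n) log Q = +1.59 − (0.0592/4)(10.070) = +1.441 V.

+1.441 V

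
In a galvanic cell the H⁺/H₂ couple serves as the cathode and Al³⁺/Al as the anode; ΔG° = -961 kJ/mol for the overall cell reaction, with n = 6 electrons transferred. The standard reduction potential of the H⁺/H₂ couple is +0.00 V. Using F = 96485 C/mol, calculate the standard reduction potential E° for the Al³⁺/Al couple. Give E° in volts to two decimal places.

-1.66 V

E°cell = −ΔG°/(nF) = −(-961×10³)/((6)(96485)) = +1.660 V.
Since H⁺/H₂ is the cathode and Al³⁺/Al the anode, E°cell = E°(H⁺/H₂) − E°(Al³⁺/Al).
So E°(Al³⁺/Al) = E°(H⁺/H₂) − E°cell = (+0.00) − (+1.660) = -1.66 V.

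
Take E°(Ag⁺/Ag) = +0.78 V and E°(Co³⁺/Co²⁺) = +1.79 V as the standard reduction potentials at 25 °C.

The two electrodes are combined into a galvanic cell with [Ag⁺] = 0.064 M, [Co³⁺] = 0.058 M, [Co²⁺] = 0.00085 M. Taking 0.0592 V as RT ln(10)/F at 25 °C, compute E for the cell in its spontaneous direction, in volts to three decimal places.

+1.189 V

Co³⁺/Co²⁺ is the cathode (higher E°), Ag⁺/Ag the anode: E°cell = +1.79 − (+0.78) = +1.01 V, n = 1.
Overall: Co³⁺(aq) + Ag(s) → Co²⁺(aq) + Ag⁺(aq)
Q = [Co²⁺]·[Ag⁺] / ([Co³⁺]); log Q = -3.028.
E = E° − (0.0592/n) log Q = +1.01 − (0.0592/1)(-3.028) = +1.189 V.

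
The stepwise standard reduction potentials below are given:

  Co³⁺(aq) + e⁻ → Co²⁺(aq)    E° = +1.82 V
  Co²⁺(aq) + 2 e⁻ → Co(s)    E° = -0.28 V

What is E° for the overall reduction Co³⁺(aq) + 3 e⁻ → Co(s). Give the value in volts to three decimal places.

+0.420 V

Standard free energies of sequential steps add: ΔG°₃ = ΔG°₁ + ΔG°₂, so n₃E°₃ = n₁E°₁ + n₂E°₂.
E°₃ = (1×+1.82 + 2×-0.28) / 3 = (+1.260) / 3 = +0.420 V.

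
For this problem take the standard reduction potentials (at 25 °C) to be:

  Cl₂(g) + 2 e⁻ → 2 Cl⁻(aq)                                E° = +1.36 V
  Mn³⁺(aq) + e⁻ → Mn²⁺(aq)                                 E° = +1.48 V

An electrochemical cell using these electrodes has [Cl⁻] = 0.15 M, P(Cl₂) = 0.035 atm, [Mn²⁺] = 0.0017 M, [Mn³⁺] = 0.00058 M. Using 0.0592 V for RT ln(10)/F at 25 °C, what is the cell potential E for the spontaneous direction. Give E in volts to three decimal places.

+0.087 V

Mn³⁺/Mn²⁺ is the cathode (higher E°), Cl₂/Cl⁻ the anode: E°cell = +1.48 − (+1.36) = +0.12 V, n = 2.
Overall: 2 Mn³⁺(aq) + 2 Cl⁻(aq) → 2 Mn²⁺(aq) + Cl₂(g)
Q = [Mn²⁺]^2·P(Cl₂) / ([Mn³⁺]^2·[Cl⁻]^2); log Q = 1.126.
E = E° − (0.0592/n) log Q = +0.12 − (0.0592/2)(1.126) = +0.087 V.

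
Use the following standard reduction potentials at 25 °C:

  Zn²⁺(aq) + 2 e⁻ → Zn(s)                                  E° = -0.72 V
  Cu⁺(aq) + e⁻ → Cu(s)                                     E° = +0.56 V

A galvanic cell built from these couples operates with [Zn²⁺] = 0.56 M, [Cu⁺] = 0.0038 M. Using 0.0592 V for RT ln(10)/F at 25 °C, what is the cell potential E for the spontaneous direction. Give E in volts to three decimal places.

Cu⁺/Cu is the cathode (higher E°), Zn²⁺/Zn the anode: E°cell = +0.56 − (-0.72) = +1.28 V, n = 2.
Overall: 2 Cu⁺(aq) + Zn(s) → 2 Cu(s) + Zn²⁺(aq)
Q = [Zn²⁺] / ([Cu⁺]^2); log Q = 4.589.
E = E° − (0.0592/n) log Q = +1.28 − (0.0592/2)(4.589) = +1.144 V.

+1.144 V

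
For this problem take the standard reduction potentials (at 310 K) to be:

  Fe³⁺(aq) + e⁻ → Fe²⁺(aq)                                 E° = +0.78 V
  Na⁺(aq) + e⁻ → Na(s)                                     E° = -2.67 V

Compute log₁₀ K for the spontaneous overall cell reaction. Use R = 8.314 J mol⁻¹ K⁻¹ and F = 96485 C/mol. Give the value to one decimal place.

56.1

Cathode: Fe³⁺/Fe²⁺; anode: Na⁺/Na. E°cell = (+0.78) − (-2.67) = +3.45 V, with n = 1.
ΔG° = −nFE° = −RT ln K, so ln K = nFE°/(RT) = (1)(96485)(+3.45) / ((8.314)(310)) = 129.154.
log₁₀ K = 129.154 / ln 10 = 56.1.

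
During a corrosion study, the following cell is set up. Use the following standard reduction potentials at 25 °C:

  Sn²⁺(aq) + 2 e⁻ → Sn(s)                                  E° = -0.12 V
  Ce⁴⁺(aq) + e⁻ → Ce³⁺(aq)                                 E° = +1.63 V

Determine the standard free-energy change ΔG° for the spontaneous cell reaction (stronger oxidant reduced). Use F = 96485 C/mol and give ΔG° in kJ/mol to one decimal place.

Ce⁴⁺/Ce³⁺ (E° = +1.63 V) is the cathode; Sn²⁺/Sn (E° = -0.12 V) is the anode, so E°cell = +1.75 V.
Balancing electrons gives n = 2 (lcm of 1 and 2).
ΔG° = −nFE° = −(2)(96485)(+1.75) = -337,698 J = -337.7 kJ/mol.

-337.7 kJ/mol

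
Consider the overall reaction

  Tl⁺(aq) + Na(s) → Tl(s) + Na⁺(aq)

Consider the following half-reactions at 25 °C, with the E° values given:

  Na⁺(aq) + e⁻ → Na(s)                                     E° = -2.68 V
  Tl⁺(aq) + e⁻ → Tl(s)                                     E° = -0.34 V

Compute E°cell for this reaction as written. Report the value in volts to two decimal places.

+2.34 V

The Tl⁺/Tl couple has the higher reduction potential, so it is the cathode; Na⁺/Na is oxidised at the anode.
E°cell = E°(cathode) − E°(anode) = (-0.34) − (-2.68) = +2.34 V.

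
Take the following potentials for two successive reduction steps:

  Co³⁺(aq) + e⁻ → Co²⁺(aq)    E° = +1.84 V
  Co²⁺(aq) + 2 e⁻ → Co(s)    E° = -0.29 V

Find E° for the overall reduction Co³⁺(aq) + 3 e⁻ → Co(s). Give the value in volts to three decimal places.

Since ΔG° = −nFE° is additive over sequential reductions, n₃E°₃ = n₁E°₁ + n₂E°₂.
E°₃ = (1×+1.84 + 2×-0.29) / 3 = (+1.260) / 3 = +0.420 V.
E° values themselves are not directly additive — weighting by electron count is essential.

+0.420 V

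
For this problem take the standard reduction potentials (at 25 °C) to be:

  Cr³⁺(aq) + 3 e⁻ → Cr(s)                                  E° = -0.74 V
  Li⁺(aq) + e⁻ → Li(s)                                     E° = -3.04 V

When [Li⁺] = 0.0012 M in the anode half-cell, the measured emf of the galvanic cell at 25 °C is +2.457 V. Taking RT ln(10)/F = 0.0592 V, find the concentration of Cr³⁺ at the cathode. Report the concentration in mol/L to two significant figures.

0.16 M

Cr³⁺/Cr is the cathode, Li⁺/Li the anode: E°cell = +2.30 V, n = 3.
Overall reaction: Cr³⁺(aq) + 3 Li(s) → Cr(s) + 3 Li⁺(aq); Q = [Li⁺]^3/[Cr³⁺]^1.
From E = E° − (0.0592/n) log Q: log Q = (E° − E)·n/0.0592 = (+2.30 − (+2.457))·3/0.0592 = -7.9561.
So 1·log[Cr³⁺] = 3·log(0.0012) − log Q = -8.7625 − (-7.9561) = -0.8064; [Cr³⁺] = 10^(-0.8064) ≈ 0.16 M.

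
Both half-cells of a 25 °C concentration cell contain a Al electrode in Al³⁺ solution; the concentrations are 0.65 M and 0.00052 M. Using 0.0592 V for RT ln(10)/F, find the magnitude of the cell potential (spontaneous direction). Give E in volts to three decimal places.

For a concentration cell E°cell = 0. The 0.65 M side is the cathode (reduction is favoured where [Al³⁺] is higher).
With n = 3, E = −(0.0592/3) log([Al³⁺]ₐₙ/[Al³⁺]꜀ₐₜ) = −(0.0592/3) log(0.00052/0.65) = −(0.0592/3)(-3.097) = +0.061 V.

+0.061 V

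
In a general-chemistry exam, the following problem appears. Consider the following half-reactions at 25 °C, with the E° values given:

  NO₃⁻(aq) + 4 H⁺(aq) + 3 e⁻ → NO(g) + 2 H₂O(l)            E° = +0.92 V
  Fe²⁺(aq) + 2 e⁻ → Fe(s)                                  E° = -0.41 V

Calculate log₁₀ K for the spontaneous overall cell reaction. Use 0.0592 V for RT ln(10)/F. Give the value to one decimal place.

Cathode: NO₃⁻/NO; anode: Fe²⁺/Fe. E°cell = +1.33 V, n = 6.
log K = nE°cell / 0.0592 = (6)(+1.33) / 0.0592 = 134.8.

134.8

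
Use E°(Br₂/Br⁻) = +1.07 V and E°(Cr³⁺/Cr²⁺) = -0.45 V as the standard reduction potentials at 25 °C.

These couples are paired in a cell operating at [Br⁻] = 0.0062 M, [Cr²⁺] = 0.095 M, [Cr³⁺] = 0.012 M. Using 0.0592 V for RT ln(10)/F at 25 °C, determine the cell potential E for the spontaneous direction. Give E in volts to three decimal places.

Br₂/Br⁻ is the cathode (higher E°), Cr³⁺/Cr²⁺ the anode: E°cell = +1.07 − (-0.45) = +1.52 V, n = 2.
Overall: Br₂(l) + 2 Cr²⁺(aq) → 2 Br⁻(aq) + 2 Cr³⁺(aq)
Q = [Br⁻]^2·[Cr³⁺]^2 / ([Cr²⁺]^2); log Q = -6.212.
E = E° − (0.0592/n) log Q = +1.52 − (0.0592/2)(-6.212) = +1.704 V.

+1.704 V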